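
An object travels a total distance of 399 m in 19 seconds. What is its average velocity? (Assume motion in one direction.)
v_avg = Δd / Δt = 399 / 19 = 21.0 m/s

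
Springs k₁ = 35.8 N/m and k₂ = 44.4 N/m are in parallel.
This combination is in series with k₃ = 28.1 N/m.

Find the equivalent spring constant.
k₁₂ = k₁ + k₂ = 80.2 N/m (parallel)
1/k_eq = 1/k₁₂ + 1/k₃ → k_eq = 20.81 N/m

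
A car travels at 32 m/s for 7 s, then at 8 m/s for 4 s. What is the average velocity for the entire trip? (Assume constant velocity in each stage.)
d₁ = v₁t₁ = 32 × 7 = 224 m
d₂ = v₂t₂ = 8 × 4 = 32 m
d_total = 256 m, t_total = 11 s
v_avg = d_total/t_total = 256/11 = 23.27 m/s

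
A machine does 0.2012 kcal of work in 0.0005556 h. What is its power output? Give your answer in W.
P = W/t = 841.8 J / 2 s = 420.9 W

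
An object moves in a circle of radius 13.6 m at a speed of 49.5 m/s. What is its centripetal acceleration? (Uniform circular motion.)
a_c = v²/r = 49.5²/13.6 = 2450.25/13.6 = 180.17 m/s²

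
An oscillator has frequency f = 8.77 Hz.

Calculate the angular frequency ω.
ω = 2πf = 2π×8.77 = 55.1 rad/s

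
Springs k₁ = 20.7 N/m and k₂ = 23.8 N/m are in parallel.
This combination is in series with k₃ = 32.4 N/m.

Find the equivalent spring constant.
k₁₂ = k₁ + k₂ = 44.5 N/m (parallel)
1/k_eq = 1/k₁₂ + 1/k₃ → k_eq = 18.75 N/m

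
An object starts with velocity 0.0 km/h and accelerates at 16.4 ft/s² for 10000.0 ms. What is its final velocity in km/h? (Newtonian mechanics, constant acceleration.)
v = v₀ + at (with unit conversion) = 180.0 km/h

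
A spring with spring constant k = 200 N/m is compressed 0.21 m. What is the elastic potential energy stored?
PE = ½kx² = ½×200×0.21² = 4.41 J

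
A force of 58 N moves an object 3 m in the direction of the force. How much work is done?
W = Fd = 58×3 = 174.0 J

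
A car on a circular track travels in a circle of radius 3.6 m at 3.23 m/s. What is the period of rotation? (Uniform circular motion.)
T = 2πr/v = 2π×3.6/3.23 = 7.0 s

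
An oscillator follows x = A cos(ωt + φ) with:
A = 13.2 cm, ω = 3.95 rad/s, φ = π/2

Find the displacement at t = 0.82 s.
x = A cos(ωt + φ) = 13.2×cos(3.95×0.82 + π/2) = 1.284 cm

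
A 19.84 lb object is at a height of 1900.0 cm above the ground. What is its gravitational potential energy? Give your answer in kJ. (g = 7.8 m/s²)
PE = mgh = 8.999 kg × 7.8 m/s² × 19 m = 1334 J = 1.334 kJ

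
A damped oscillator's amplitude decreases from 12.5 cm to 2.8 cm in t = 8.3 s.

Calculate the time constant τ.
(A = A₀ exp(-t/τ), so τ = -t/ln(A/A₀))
A/A₀ = 2.8/12.5 = 0.224; ln(A/A₀) = -1.496
τ = −t/ln(A/A₀) = −8.3/-1.496 = 5.548 s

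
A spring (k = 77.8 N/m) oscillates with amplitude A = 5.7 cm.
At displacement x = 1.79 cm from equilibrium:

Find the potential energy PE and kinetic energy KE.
E_total = ½kA² = ½×77.8×(0.057)² = 0.1264 J
PE = ½kx² = ½×77.8×(0.0179)² = 0.01246 J
KE = E_total − PE = 0.1139 J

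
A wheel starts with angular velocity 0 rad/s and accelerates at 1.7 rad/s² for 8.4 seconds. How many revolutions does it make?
θ = ω₀t + ½αt² = 0×8.4 + ½×1.7×8.4² = 59.98 rad
Revolutions = θ/(2π) = 59.98/(2π) = 9.55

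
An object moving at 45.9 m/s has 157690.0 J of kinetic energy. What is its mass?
KE = ½mv² → m = 2KE/v² = 2×157690.0/45.9² = 149.7 kg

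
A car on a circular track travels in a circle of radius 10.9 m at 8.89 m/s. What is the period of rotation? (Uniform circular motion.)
T = 2πr/v = 2π×10.9/8.89 = 7.7 s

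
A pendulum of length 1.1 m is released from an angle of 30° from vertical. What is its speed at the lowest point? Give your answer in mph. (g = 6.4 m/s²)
h = L(1 − cosθ) = 1.1×(1 − cos30°) = 0.1474 m
v = √(2gh) = √(2×6.4×0.1474) = 1.373 m/s = 3.072 mph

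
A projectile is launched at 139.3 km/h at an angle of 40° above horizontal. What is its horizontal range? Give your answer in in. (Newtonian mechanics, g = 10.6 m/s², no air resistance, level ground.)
R = v₀² sin(2θ) / g (with unit conversion) = 5477.0 in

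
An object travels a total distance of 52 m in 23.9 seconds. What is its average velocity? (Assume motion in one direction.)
v_avg = Δd / Δt = 52 / 23.9 = 2.18 m/s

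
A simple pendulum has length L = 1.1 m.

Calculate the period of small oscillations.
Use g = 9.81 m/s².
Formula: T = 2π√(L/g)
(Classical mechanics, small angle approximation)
T = 2π√(L/g) = 2π√(1.1/9.81) = 2.104 s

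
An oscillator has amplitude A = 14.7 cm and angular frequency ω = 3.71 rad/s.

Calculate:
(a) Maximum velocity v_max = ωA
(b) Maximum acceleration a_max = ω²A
v_max = ωA = 3.71×0.147 = 0.5454 m/s
a_max = ω²A = 3.71²×0.147 = 2.023 m/s²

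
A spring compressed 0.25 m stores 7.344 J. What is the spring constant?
PE = ½kx² → k = 2PE/x² = 2×7.344/0.25² = 235.0 N/m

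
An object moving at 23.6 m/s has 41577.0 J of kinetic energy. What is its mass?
KE = ½mv² → m = 2KE/v² = 2×41577.0/23.6² = 149.3 kg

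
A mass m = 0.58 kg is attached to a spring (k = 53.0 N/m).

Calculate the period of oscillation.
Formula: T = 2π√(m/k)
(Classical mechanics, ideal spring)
T = 2π√(m/k) = 2π√(0.58/53.0) = 0.6573 s; f = 1/T = 1.521 Hz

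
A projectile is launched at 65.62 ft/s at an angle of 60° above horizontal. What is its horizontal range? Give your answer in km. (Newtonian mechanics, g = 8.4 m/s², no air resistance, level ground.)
R = v₀² sin(2θ) / g (with unit conversion) = 0.04124 km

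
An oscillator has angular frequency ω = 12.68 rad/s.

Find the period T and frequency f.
T = 2π/ω = 2π/12.68 = 0.4955 s; f = ω/2π = 2.018 Hz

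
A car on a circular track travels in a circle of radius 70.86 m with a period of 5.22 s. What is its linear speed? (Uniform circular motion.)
v = 2πr/T = 2π×70.86/5.22 = 85.29 m/s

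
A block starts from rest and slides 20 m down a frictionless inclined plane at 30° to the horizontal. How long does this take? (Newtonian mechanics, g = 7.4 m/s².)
a = g sin(θ) = 7.4 × sin(30°) = 3.7 m/s²
t = √(2d/a) = √(2 × 20 / 3.7) = 3.29 s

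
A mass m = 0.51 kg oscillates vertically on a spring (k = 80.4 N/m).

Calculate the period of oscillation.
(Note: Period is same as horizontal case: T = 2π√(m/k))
T = 2π√(m/k) = 2π√(0.51/80.4) = 0.5004 s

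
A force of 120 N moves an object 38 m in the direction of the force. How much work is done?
W = Fd = 120×38 = 4560.0 J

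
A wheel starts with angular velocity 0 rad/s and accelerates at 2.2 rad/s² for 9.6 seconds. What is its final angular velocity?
ω = ω₀ + αt = 0 + 2.2 × 9.6 = 21.12 rad/s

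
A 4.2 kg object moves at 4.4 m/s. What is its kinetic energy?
KE = ½mv² = ½×4.2×4.4² = 40.656 J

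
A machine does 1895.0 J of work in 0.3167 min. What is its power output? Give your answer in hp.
P = W/t = 1895 J / 19 s = 99.73 W = 0.1337 hp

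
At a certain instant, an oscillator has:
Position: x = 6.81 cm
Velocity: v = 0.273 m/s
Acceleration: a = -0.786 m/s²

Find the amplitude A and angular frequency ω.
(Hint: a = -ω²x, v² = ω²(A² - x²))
a = −ω²x → ω = √(|a|/x) = √(0.786/0.0681) = 3.397 rad/s
v² = ω²(A² − x²) → A = √(x² + v²/ω²) = √(0.0681² + 0.273²/3.397²) = 0.1053 m = 10.53 cm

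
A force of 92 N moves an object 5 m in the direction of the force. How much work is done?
W = Fd = 92×5 = 460.0 J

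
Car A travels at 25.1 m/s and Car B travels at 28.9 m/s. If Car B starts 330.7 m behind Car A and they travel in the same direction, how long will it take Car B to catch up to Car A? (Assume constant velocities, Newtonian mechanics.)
Relative speed: v_rel = 28.9 - 25.1 = 3.8 m/s
Time to catch: t = d₀/v_rel = 330.7/3.8 = 87.03 s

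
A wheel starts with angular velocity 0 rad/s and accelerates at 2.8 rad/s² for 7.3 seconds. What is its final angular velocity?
ω = ω₀ + αt = 0 + 2.8 × 7.3 = 20.44 rad/s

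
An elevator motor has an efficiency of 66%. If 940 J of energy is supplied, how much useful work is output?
W_out = η × W_in = 0.66 × 940 = 620.4 J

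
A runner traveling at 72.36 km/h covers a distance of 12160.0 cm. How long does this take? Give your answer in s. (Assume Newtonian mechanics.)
t = d/v (with unit conversion) = 6.05 s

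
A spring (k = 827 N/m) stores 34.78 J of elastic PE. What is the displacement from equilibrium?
PE = ½kx² → x = √(2PE/k) = √(2×34.78/827) = 0.29 m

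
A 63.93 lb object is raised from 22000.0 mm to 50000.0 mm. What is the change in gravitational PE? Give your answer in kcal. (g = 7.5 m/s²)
ΔPE = mg(h₂ − h₁) = 29 kg × 7.5 m/s² × (50 − 22) m = 6090 J = 1.455 kcal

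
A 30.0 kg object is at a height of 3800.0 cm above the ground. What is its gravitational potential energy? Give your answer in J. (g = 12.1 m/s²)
PE = mgh = 30 kg × 12.1 m/s² × 38 m = 1.379e+04 J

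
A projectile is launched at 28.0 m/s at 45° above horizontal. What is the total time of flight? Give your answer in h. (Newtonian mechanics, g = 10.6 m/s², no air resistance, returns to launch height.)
T = 2v₀sin(θ)/g (with unit conversion) = 0.001038 h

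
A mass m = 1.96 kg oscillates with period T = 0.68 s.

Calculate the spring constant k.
T = 2π√(m/k) → k = m(2π/T)² = 1.96×(2π/0.68)² = 167.3 N/m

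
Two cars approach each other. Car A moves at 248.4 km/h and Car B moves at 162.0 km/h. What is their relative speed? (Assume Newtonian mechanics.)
v_rel = v_A + v_B = 248.4 + 162.0 = 410.4 km/h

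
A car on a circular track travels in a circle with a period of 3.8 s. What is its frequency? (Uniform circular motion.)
f = 1/T = 1/3.8 = 0.2632 Hz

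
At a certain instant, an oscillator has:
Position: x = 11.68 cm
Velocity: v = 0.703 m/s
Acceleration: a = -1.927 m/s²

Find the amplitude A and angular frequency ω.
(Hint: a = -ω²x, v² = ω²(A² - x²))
a = −ω²x → ω = √(|a|/x) = √(1.927/0.1168) = 4.062 rad/s
v² = ω²(A² − x²) → A = √(x² + v²/ω²) = √(0.1168² + 0.703²/4.062²) = 0.2088 m = 20.88 cm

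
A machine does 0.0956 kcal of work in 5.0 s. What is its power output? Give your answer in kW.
P = W/t = 400 J / 5 s = 80 W = 0.08 kW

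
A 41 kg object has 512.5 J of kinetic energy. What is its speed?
KE = ½mv² → v = √(2KE/m) = √(2×512.5/41) = 5.0 m/s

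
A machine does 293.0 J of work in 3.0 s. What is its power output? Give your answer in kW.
P = W/t = 293 J / 3 s = 97.67 W = 0.09767 kW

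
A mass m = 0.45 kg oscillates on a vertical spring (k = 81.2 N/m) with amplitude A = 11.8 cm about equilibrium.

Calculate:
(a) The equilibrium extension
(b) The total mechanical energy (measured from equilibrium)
x_eq = mg/k = 0.45×9.81/81.2 = 0.05437 m = 5.437 cm
E = ½kA² = ½×81.2×(0.118)² = 0.5653 J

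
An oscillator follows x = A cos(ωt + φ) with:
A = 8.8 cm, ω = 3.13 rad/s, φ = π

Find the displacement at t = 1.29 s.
x = A cos(ωt + φ) = 8.8×cos(3.13×1.29 + π) = 5.497 cm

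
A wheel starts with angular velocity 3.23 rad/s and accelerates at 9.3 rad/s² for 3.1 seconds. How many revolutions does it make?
θ = ω₀t + ½αt² = 3.23×3.1 + ½×9.3×3.1² = 54.7 rad
Revolutions = θ/(2π) = 54.7/(2π) = 8.71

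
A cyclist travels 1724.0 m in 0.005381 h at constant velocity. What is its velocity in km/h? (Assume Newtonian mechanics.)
v = d/t (with unit conversion) = 320.4 km/h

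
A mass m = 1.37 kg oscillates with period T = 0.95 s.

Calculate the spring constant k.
T = 2π√(m/k) → k = m(2π/T)² = 1.37×(2π/0.95)² = 59.93 N/m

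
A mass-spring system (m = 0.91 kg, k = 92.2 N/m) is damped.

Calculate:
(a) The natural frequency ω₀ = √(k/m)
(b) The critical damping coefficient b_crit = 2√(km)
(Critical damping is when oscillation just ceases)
ω₀ = √(k/m) = √(92.2/0.91) = 10.07 rad/s
b_crit = 2√(km) = 2√(92.2×0.91) = 18.32 kg/s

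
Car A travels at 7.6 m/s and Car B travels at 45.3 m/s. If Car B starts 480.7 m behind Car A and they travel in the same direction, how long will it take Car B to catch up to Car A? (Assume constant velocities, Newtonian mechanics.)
Relative speed: v_rel = 45.3 - 7.6 = 37.7 m/s
Time to catch: t = d₀/v_rel = 480.7/37.7 = 12.75 s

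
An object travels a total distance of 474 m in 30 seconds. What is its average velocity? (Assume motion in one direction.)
v_avg = Δd / Δt = 474 / 30 = 15.8 m/s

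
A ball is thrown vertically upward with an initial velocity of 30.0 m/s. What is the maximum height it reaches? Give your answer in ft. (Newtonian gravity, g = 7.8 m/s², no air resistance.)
h_max = v₀²/(2g) (with unit conversion) = 189.3 ft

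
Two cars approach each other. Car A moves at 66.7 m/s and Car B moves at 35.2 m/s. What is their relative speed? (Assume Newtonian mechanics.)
v_rel = v_A + v_B = 66.7 + 35.2 = 101.9 m/s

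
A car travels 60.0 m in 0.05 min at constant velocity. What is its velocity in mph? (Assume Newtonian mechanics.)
v = d/t (with unit conversion) = 44.74 mph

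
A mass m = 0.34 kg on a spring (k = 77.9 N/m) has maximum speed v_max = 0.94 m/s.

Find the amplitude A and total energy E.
½mv²_max = ½kA² → A = v_max√(m/k) = 0.94×√(0.34/77.9) = 0.0621 m = 6.21 cm
E = ½mv²_max = ½×0.34×0.94² = 0.1502 J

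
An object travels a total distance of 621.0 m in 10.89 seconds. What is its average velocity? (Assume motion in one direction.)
v_avg = Δd / Δt = 621.0 / 10.89 = 57.02 m/s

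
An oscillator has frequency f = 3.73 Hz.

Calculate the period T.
T = 1/f = 1/3.73 = 0.2681 s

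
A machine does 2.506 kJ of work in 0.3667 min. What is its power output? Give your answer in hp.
P = W/t = 2506 J / 22 s = 113.9 W = 0.1527 hp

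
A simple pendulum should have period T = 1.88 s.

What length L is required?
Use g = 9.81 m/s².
T = 2π√(L/g) → L = g(T/2π)² = 9.81×(1.88/2π)² = 0.8783 m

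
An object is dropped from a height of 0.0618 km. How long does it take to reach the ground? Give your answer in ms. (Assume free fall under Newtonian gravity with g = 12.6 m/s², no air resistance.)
t = √(2h/g) (with unit conversion) = 3132.0 ms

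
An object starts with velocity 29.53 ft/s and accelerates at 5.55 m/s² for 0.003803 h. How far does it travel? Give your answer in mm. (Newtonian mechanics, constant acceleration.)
d = v₀t + ½at² (with unit conversion) = 643400.0 mm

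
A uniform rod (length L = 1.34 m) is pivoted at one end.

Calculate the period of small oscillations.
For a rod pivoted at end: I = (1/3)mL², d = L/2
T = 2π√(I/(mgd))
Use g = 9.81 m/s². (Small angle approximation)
I/m = (1/3)L² = 0.5985 m²; d = L/2 = 0.67 m
T = 2π√(I/(mgd)) = 2π√(0.5985/(9.81×0.67)) = 1.896 s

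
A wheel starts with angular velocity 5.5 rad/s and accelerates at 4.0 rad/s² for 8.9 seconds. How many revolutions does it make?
θ = ω₀t + ½αt² = 5.5×8.9 + ½×4.0×8.9² = 207.37 rad
Revolutions = θ/(2π) = 207.37/(2π) = 33.0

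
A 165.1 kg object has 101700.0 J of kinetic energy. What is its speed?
KE = ½mv² → v = √(2KE/m) = √(2×101700.0/165.1) = 35.1 m/s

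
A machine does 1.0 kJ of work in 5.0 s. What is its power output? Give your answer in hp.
P = W/t = 1000 J / 5 s = 200 W = 0.2682 hp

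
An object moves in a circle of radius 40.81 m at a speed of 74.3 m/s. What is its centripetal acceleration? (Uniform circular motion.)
a_c = v²/r = 74.3²/40.81 = 5520.49/40.81 = 135.27 m/s²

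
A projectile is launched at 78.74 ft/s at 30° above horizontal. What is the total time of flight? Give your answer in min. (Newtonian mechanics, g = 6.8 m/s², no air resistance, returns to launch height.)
T = 2v₀sin(θ)/g (with unit conversion) = 0.05882 min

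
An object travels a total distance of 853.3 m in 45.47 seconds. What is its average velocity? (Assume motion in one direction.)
v_avg = Δd / Δt = 853.3 / 45.47 = 18.77 m/s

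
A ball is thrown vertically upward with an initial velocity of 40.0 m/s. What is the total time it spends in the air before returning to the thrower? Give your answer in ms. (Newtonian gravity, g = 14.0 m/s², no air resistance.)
t_total = 2v₀/g (with unit conversion) = 5714.0 ms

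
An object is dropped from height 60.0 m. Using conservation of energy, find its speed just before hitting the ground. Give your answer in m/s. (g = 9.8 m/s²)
mgh = ½mv² → v = √(2gh) = √(2×9.8×60) = 34.29 m/s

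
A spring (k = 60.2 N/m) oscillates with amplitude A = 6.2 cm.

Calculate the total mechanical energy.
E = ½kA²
E = ½kA² = ½×60.2×(0.062)² = 0.1157 J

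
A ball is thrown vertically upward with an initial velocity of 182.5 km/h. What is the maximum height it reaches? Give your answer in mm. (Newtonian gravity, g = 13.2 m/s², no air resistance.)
h_max = v₀²/(2g) (with unit conversion) = 97350.0 mm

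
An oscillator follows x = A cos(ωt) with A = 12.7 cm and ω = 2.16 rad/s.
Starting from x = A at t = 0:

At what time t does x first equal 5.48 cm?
cos(ωt) = x/A = 5.48/12.7 = 0.4315
ωt = arccos(0.4315) = 1.125 rad
t = 1.125/2.16 = 0.5207 s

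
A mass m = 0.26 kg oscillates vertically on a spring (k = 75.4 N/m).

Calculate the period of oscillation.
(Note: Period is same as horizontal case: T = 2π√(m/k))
T = 2π√(m/k) = 2π√(0.26/75.4) = 0.369 s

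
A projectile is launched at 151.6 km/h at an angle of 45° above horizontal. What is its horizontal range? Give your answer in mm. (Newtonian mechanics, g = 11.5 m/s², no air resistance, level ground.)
R = v₀² sin(2θ) / g (with unit conversion) = 154200.0 mm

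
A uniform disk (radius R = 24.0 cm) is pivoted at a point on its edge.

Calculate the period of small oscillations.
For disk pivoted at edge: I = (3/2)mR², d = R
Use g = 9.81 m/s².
I/m = (3/2)R² = 0.0864 m²; d = R = 0.24 m
T = 2π√((3/2)R²/(gR)) = 2π√(3R/(2g)) = 1.204 s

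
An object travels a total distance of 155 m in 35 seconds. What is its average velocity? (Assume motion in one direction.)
v_avg = Δd / Δt = 155 / 35 = 4.43 m/s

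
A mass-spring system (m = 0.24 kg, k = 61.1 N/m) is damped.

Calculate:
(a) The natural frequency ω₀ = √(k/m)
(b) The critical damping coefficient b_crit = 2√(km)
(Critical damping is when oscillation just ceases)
ω₀ = √(k/m) = √(61.1/0.24) = 15.96 rad/s
b_crit = 2√(km) = 2√(61.1×0.24) = 7.659 kg/s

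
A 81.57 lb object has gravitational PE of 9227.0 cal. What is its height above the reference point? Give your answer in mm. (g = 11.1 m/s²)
PE = mgh → h = PE/(mg) = 3.861e+04 J / (37 kg × 11.1 m/s²) = 94 m = 94000.0 mm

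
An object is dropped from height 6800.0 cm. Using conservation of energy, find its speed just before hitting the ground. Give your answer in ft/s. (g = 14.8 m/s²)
mgh = ½mv² → v = √(2gh) = √(2×14.8×68) = 44.86 m/s = 147.2 ft/s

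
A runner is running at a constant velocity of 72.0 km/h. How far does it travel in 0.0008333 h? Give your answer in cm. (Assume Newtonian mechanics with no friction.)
d = vt (with unit conversion) = 6000.0 cm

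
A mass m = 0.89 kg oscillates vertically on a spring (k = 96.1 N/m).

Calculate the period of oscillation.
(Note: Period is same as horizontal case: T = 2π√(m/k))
T = 2π√(m/k) = 2π√(0.89/96.1) = 0.6047 s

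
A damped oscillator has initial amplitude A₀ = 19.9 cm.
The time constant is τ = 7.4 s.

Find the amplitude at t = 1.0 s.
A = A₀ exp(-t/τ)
A = A₀ exp(−t/τ) = 19.9×exp(−1.0/7.4) = 17.38 cm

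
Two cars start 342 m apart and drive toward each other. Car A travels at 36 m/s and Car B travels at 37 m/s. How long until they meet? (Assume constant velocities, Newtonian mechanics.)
Combined speed: v_combined = 36 + 37 = 73 m/s
Time to meet: t = d/73 = 342/73 = 4.68 s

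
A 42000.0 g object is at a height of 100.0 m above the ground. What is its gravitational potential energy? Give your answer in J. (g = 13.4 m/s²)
PE = mgh = 42 kg × 13.4 m/s² × 100 m = 5.628e+04 J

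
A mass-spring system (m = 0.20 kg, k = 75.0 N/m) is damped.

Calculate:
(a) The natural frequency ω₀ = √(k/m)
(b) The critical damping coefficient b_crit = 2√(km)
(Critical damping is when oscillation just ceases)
ω₀ = √(k/m) = √(75.0/0.2) = 19.36 rad/s
b_crit = 2√(km) = 2√(75.0×0.2) = 7.746 kg/s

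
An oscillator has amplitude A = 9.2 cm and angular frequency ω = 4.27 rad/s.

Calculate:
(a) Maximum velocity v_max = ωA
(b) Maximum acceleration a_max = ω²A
v_max = ωA = 4.27×0.092 = 0.3928 m/s
a_max = ω²A = 4.27²×0.092 = 1.677 m/s²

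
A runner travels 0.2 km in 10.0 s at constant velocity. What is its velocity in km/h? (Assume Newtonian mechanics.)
v = d/t (with unit conversion) = 72.0 km/h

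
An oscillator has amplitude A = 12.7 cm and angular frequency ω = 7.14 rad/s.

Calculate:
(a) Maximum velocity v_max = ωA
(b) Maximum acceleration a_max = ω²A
v_max = ωA = 7.14×0.127 = 0.9068 m/s
a_max = ω²A = 7.14²×0.127 = 6.474 m/s²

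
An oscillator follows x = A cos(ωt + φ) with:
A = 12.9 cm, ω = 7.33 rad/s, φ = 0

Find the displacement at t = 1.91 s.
x = A cos(ωt + φ) = 12.9×cos(7.33×1.91 + 0) = 1.76 cm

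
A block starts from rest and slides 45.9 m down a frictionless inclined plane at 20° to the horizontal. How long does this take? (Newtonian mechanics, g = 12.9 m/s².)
a = g sin(θ) = 12.9 × sin(20°) = 4.41 m/s²
t = √(2d/a) = √(2 × 45.9 / 4.41) = 4.56 s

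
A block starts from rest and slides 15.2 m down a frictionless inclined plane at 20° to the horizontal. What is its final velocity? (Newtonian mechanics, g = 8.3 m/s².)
a = g sin(θ) = 8.3 × sin(20°) = 2.84 m/s²
v = √(2ad) = √(2 × 2.84 × 15.2) = 9.29 m/s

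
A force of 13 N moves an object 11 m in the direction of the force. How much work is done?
W = Fd = 13×11 = 143.0 J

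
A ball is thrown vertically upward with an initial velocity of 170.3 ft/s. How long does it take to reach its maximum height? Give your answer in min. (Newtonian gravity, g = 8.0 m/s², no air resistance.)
t_up = v₀/g (with unit conversion) = 0.1081 min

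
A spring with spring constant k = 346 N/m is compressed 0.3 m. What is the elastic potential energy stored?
PE = ½kx² = ½×346×0.3² = 15.57 J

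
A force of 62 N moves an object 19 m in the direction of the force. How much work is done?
W = Fd = 62×19 = 1178.0 J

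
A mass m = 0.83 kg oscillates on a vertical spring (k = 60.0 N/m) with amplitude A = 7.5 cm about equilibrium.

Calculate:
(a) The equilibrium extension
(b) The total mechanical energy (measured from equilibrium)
x_eq = mg/k = 0.83×9.81/60.0 = 0.1357 m = 13.57 cm
E = ½kA² = ½×60.0×(0.075)² = 0.1687 J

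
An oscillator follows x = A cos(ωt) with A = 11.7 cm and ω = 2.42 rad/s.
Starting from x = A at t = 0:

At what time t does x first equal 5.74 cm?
cos(ωt) = x/A = 5.74/11.7 = 0.4906
ωt = arccos(0.4906) = 1.058 rad
t = 1.058/2.42 = 0.4372 s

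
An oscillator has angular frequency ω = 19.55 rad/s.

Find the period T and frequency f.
T = 2π/ω = 2π/19.55 = 0.3214 s; f = ω/2π = 3.111 Hz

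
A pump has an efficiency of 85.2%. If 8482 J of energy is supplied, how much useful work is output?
W_out = η × W_in = 0.852 × 8482 = 7226.7 J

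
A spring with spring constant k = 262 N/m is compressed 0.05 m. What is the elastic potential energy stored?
PE = ½kx² = ½×262×0.05² = 0.3275 J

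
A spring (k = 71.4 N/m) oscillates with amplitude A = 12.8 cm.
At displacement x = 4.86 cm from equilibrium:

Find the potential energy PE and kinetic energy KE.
E_total = ½kA² = ½×71.4×(0.128)² = 0.5849 J
PE = ½kx² = ½×71.4×(0.0486)² = 0.08432 J
KE = E_total − PE = 0.5006 J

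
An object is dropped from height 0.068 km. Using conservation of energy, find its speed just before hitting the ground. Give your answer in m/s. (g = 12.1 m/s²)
mgh = ½mv² → v = √(2gh) = √(2×12.1×68) = 40.57 m/s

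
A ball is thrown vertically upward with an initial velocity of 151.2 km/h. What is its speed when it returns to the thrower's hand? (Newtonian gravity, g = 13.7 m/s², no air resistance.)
By conservation of energy, the ball returns at the same speed = 151.2 km/h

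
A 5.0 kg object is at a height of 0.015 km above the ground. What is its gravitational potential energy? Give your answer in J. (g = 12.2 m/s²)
PE = mgh = 5 kg × 12.2 m/s² × 15 m = 915 J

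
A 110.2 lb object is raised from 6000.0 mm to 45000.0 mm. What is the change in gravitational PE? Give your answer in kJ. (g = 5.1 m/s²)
ΔPE = mg(h₂ − h₁) = 49.99 kg × 5.1 m/s² × (45 − 6) m = 9942 J = 9.942 kJ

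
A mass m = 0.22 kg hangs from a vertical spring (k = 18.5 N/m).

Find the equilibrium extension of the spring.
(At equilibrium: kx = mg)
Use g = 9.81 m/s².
x_eq = mg/k = 0.22×9.81/18.5 = 0.1167 m = 11.67 cm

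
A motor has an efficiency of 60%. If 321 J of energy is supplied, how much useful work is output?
W_out = η × W_in = 0.6 × 321 = 192.6 J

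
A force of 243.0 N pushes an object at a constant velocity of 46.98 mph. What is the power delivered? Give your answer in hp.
P = Fv = 243 N × 21 m/s = 5103 W = 6.844 hp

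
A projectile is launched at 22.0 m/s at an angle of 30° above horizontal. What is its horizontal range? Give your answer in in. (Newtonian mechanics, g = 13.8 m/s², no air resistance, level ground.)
R = v₀² sin(2θ) / g (with unit conversion) = 1196.0 in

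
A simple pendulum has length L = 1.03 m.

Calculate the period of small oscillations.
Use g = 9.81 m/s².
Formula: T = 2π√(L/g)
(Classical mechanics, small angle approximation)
T = 2π√(L/g) = 2π√(1.03/9.81) = 2.036 s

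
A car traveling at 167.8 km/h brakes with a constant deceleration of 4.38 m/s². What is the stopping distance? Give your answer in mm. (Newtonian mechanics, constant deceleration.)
d = v₀² / (2a) (with unit conversion) = 248000.0 mm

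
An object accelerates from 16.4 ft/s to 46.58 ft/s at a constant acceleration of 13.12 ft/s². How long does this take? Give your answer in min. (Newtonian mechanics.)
t = (v - v₀)/a (with unit conversion) = 0.03834 min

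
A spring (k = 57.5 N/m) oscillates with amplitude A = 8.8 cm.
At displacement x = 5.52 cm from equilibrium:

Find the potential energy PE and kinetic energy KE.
E_total = ½kA² = ½×57.5×(0.088)² = 0.2226 J
PE = ½kx² = ½×57.5×(0.0552)² = 0.0876 J
KE = E_total − PE = 0.135 J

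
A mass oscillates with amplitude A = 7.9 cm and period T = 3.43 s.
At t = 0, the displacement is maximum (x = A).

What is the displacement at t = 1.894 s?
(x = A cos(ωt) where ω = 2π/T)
ω = 2π/T = 2π/3.43 = 1.832 rad/s
x = A cos(ωt) = 7.9×cos(1.832×1.894) = -7.479 cm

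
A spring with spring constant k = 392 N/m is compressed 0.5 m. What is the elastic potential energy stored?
PE = ½kx² = ½×392×0.5² = 49.0 J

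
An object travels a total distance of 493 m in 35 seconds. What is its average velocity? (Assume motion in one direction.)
v_avg = Δd / Δt = 493 / 35 = 14.09 m/s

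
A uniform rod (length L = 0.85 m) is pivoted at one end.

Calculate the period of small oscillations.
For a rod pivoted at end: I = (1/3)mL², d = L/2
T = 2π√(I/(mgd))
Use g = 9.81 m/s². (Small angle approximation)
I/m = (1/3)L² = 0.2408 m²; d = L/2 = 0.425 m
T = 2π√(I/(mgd)) = 2π√(0.2408/(9.81×0.425)) = 1.51 s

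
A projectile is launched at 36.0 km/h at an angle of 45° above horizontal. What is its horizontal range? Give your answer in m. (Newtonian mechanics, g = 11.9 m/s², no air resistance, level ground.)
R = v₀² sin(2θ) / g (with unit conversion) = 8.403 m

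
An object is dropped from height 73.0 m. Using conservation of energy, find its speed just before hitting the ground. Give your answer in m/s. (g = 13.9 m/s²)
mgh = ½mv² → v = √(2gh) = √(2×13.9×73) = 45.05 m/s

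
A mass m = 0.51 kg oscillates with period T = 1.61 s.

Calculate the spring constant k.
T = 2π√(m/k) → k = m(2π/T)² = 0.51×(2π/1.61)² = 7.767 N/m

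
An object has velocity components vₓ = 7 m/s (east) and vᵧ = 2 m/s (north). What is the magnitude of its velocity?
|v| = √(vₓ² + vᵧ²) = √(7² + 2²) = √(53) = 7.28 m/s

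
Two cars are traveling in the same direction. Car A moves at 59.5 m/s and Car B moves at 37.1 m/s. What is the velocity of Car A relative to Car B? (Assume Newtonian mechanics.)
v_rel = v_A - v_B = 59.5 - 37.1 = 22.4 m/s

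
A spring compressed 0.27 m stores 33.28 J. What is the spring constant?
PE = ½kx² → k = 2PE/x² = 2×33.28/0.27² = 913.0 N/m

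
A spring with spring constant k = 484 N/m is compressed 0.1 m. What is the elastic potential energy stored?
PE = ½kx² = ½×484×0.1² = 2.42 J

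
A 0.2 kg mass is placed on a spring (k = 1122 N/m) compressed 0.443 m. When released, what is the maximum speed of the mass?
½kx² = ½mv² → v = x√(k/m) = 0.443×√(1122/0.2) = 33.18 m/s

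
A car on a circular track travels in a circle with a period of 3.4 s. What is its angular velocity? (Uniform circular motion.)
ω = 2π/T = 2π/3.4 = 1.848 rad/s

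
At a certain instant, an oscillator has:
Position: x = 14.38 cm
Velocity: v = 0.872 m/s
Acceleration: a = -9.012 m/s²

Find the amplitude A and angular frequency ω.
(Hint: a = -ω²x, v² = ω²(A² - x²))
a = −ω²x → ω = √(|a|/x) = √(9.012/0.1438) = 7.916 rad/s
v² = ω²(A² − x²) → A = √(x² + v²/ω²) = √(0.1438² + 0.872²/7.916²) = 0.1811 m = 18.11 cm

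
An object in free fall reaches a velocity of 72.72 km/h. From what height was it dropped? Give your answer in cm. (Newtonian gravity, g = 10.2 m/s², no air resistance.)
h = v²/(2g) (with unit conversion) = 2000.0 cm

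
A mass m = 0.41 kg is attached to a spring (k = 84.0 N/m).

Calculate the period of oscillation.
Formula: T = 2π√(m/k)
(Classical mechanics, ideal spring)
T = 2π√(m/k) = 2π√(0.41/84.0) = 0.439 s; f = 1/T = 2.278 Hz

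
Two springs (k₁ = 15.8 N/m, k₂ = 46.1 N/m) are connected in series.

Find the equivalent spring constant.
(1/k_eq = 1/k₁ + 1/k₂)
1/k_eq = 1/15.8 + 1/46.1 = 0.084983; k_eq = 11.77 N/m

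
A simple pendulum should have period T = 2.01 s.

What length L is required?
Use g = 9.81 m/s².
T = 2π√(L/g) → L = g(T/2π)² = 9.81×(2.01/2π)² = 1.004 m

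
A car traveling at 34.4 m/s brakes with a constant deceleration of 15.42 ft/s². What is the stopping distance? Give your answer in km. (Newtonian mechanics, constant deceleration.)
d = v₀² / (2a) (with unit conversion) = 0.1259 km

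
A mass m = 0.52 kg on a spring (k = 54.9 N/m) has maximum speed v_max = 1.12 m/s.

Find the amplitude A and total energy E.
½mv²_max = ½kA² → A = v_max√(m/k) = 1.12×√(0.52/54.9) = 0.109 m = 10.9 cm
E = ½mv²_max = ½×0.52×1.12² = 0.3261 J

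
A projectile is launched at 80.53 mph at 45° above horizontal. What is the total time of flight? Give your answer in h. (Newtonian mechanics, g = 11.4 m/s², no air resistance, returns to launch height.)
T = 2v₀sin(θ)/g (with unit conversion) = 0.001241 h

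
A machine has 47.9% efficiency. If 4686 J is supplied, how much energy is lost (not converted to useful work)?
W_out = η × W_in = 0.479×4686 = 2244.6 J
W_lost = W_in − W_out = 4686 − 2244.6 = 2441.4 J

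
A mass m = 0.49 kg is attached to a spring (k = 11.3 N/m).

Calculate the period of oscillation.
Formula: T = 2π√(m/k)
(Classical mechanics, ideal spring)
T = 2π√(m/k) = 2π√(0.49/11.3) = 1.308 s; f = 1/T = 0.7643 Hz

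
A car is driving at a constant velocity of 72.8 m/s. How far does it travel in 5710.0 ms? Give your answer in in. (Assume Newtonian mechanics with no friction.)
d = vt (with unit conversion) = 16370.0 in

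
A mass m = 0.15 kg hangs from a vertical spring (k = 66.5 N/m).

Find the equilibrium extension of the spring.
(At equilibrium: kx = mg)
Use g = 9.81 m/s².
x_eq = mg/k = 0.15×9.81/66.5 = 0.02213 m = 2.213 cm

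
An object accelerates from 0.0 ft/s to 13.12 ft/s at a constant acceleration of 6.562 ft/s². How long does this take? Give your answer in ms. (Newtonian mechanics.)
t = (v - v₀)/a (with unit conversion) = 1999.0 ms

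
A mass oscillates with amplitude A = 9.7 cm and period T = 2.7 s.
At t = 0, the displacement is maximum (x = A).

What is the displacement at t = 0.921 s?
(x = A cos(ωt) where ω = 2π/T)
ω = 2π/T = 2π/2.7 = 2.327 rad/s
x = A cos(ωt) = 9.7×cos(2.327×0.921) = -5.255 cm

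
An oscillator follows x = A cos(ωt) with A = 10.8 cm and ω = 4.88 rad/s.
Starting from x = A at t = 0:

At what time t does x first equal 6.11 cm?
cos(ωt) = x/A = 6.11/10.8 = 0.5657
ωt = arccos(0.5657) = 0.9695 rad
t = 0.9695/4.88 = 0.1987 s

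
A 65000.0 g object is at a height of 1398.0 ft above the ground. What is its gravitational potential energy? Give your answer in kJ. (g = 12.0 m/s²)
PE = mgh = 65 kg × 12.0 m/s² × 426.1 m = 3.324e+05 J = 332.4 kJ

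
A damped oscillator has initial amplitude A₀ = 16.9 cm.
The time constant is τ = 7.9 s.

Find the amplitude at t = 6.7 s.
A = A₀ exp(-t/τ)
A = A₀ exp(−t/τ) = 16.9×exp(−6.7/7.9) = 7.237 cm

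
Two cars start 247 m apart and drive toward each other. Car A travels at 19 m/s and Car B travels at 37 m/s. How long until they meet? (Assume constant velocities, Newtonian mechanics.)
Combined speed: v_combined = 19 + 37 = 56 m/s
Time to meet: t = d/56 = 247/56 = 4.41 s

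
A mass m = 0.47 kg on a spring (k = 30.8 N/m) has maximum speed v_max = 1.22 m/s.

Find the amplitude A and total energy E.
½mv²_max = ½kA² → A = v_max√(m/k) = 1.22×√(0.47/30.8) = 0.1507 m = 15.07 cm
E = ½mv²_max = ½×0.47×1.22² = 0.3498 J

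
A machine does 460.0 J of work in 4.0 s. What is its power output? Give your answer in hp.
P = W/t = 460 J / 4 s = 115 W = 0.1542 hp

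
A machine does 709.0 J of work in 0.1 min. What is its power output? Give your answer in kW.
P = W/t = 709 J / 6 s = 118.2 W = 0.1182 kW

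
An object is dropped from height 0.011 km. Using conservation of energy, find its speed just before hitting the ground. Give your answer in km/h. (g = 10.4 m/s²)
mgh = ½mv² → v = √(2gh) = √(2×10.4×11) = 15.13 m/s = 54.45 km/h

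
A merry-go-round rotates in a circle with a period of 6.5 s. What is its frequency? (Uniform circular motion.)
f = 1/T = 1/6.5 = 0.1538 Hz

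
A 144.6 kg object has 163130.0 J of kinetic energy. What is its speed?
KE = ½mv² → v = √(2KE/m) = √(2×163130.0/144.6) = 47.5 m/s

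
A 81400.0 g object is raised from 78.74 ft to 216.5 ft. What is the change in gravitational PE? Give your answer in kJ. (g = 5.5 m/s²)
ΔPE = mg(h₂ − h₁) = 81.4 kg × 5.5 m/s² × (65.99 − 24) m = 1.88e+04 J = 18.8 kJ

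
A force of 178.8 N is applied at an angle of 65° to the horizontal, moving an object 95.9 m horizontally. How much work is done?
W = Fd cosθ = 178.8×95.9×cos(65°) = 7246.6 J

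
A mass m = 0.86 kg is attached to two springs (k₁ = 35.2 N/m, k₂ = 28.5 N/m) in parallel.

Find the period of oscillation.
k_eq = k₁+k₂ = 63.7 N/m
T = 2π√(m/k_eq) = 2π√(0.86/63.7) = 0.7301 s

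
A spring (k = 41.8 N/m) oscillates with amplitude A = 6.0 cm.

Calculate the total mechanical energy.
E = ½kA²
E = ½kA² = ½×41.8×(0.06)² = 0.07524 J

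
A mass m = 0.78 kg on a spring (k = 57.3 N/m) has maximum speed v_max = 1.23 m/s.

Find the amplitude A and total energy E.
½mv²_max = ½kA² → A = v_max√(m/k) = 1.23×√(0.78/57.3) = 0.1435 m = 14.35 cm
E = ½mv²_max = ½×0.78×1.23² = 0.59 J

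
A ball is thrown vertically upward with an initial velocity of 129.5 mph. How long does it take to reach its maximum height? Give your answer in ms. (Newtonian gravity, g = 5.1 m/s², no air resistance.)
t_up = v₀/g (with unit conversion) = 11350.0 ms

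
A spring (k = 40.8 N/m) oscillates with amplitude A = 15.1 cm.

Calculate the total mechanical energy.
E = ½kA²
E = ½kA² = ½×40.8×(0.151)² = 0.4651 J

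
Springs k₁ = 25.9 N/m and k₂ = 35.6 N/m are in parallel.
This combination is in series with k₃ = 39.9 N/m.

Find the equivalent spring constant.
k₁₂ = k₁ + k₂ = 61.5 N/m (parallel)
1/k_eq = 1/k₁₂ + 1/k₃ → k_eq = 24.2 N/m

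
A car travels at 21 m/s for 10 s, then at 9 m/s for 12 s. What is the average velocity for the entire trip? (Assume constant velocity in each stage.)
d₁ = v₁t₁ = 21 × 10 = 210 m
d₂ = v₂t₂ = 9 × 12 = 108 m
d_total = 318 m, t_total = 22 s
v_avg = d_total/t_total = 318/22 = 14.45 m/s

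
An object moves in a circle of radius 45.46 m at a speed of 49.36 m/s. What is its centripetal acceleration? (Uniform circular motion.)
a_c = v²/r = 49.36²/45.46 = 2436.41/45.46 = 53.59 m/s²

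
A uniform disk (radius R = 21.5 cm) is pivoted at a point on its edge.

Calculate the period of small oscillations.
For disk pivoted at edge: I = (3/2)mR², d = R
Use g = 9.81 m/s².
I/m = (3/2)R² = 0.06934 m²; d = R = 0.215 m
T = 2π√((3/2)R²/(gR)) = 2π√(3R/(2g)) = 1.139 s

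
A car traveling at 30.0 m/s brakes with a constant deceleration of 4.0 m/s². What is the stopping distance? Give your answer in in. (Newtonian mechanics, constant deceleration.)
d = v₀² / (2a) (with unit conversion) = 4429.0 in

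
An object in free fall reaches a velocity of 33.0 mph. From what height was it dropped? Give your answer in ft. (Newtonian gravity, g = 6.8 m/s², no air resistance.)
h = v²/(2g) (with unit conversion) = 52.5 ft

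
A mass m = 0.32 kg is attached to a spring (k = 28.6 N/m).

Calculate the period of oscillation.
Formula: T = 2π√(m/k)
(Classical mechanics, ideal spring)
T = 2π√(m/k) = 2π√(0.32/28.6) = 0.6646 s; f = 1/T = 1.505 Hz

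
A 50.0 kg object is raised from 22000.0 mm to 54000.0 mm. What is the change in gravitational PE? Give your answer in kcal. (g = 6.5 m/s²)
ΔPE = mg(h₂ − h₁) = 50 kg × 6.5 m/s² × (54 − 22) m = 1.04e+04 J = 2.486 kcal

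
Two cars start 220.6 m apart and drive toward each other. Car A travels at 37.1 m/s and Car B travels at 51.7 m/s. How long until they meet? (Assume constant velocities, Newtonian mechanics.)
Combined speed: v_combined = 37.1 + 51.7 = 88.8 m/s
Time to meet: t = d/88.8 = 220.6/88.8 = 2.48 s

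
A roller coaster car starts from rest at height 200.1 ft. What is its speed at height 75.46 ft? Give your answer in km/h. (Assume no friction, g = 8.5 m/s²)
mgh₁ = ½mv₂² + mgh₂ → v₂ = √(2g(h₁−h₂)) = √(2×8.5×(60.99−23)) = 25.41 m/s = 91.49 km/h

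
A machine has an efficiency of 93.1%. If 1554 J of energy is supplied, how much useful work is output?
W_out = η × W_in = 0.931 × 1554 = 1446.8 J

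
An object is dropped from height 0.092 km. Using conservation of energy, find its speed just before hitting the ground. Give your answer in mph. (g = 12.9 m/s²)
mgh = ½mv² → v = √(2gh) = √(2×12.9×92) = 48.72 m/s = 109.0 mph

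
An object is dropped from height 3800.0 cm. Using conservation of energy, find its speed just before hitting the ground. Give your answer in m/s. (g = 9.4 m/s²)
mgh = ½mv² → v = √(2gh) = √(2×9.4×38) = 26.73 m/s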